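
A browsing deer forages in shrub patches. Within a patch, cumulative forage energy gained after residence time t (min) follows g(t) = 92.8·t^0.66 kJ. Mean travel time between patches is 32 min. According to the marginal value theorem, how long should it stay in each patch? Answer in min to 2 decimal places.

62.12 min

Maximise g(t)/(T+t): set derivative to zero → g'(t)(T+t) = g(t).
g'(t) = 0.66·92.8·t^-0.34. Setting 0.66·92.8·t^-0.34 = 92.8·t^0.66/(32+t) gives 0.66(32+t) = t, so 0.34·t = 0.66×32.
t* = 0.66×32/0.34 = 62.12 min.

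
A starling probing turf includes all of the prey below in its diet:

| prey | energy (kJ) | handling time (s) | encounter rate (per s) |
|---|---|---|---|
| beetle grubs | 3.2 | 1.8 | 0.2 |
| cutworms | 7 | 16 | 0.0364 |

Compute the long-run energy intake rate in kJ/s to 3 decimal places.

Energy encountered per unit search time: 0.2×3.2 + 0.0364×7 = 0.8948 kJ/s.
Handling time per unit search time: 0.2×1.8 + 0.0364×16 = 0.9424.
Rate = 0.8948/(1 + 0.9424) = 0.4607 kJ/s.

0.461 kJ/s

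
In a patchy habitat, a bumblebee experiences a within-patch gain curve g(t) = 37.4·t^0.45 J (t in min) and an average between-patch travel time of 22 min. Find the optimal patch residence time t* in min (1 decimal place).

18.0 min

Optimal t* satisfies g'(t*) = g(t*)/(T + t*).
g'(t) = 0.45·37.4·t^-0.55. Setting 0.45·37.4·t^-0.55 = 37.4·t^0.45/(22+t) gives 0.45(22+t) = t, so 0.55·t = 0.45×22.
t* = 0.45×22/0.55 = 18 min.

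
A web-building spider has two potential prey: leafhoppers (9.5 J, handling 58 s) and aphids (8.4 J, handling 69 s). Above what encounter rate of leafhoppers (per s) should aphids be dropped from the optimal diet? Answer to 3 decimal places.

0.050 per s

The zero-one rule: include aphids iff E₂/h₂ > λE₁/(1+λh₁). Equality gives the switch point.
λE₁h₂ = E₂ + λE₂h₁ ⇒ λ = E₂/(E₁h₂ − E₂h₁) = 8.4/(655.5 − 487.2) = 0.04991 per s.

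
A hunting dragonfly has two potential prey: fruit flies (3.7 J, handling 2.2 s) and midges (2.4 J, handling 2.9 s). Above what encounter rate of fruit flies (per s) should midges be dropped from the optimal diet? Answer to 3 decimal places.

At the threshold, the rate on fruit flies alone equals the profitability of midges: λ·3.7/(1 + λ·2.2) = 2.4/2.9 = 0.8276.
Rearranging, λ(3.7 − 0.8276×2.2) = 0.8276, so λ = 0.8276/1.879 = 0.4404 per s.

0.440 per s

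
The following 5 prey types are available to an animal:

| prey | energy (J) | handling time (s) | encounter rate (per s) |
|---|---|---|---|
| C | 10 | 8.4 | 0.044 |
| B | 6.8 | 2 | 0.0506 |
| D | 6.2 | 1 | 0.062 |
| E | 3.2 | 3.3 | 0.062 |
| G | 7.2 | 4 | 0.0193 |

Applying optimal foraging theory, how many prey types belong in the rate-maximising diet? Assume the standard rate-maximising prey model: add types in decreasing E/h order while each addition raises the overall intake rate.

E/h in descending order: D 6.2, B 3.4, G 1.8, C 1.19, E 0.97 J/s. The optimal diet is the largest prefix of this list for which every included type satisfies E_i/h_i > R on the types above it.
Rate on top 1: 0.362. B: 3.4 > 0.362 → include.
Rate on top 2: 0.6263. G: 1.8 > 0.6263 → include.
Rate on top 3: 0.6993. C: 1.19 > 0.6993 → include.
Rate on top 4: 0.8121. E: 0.97 > 0.8121 → include.
Optimal diet: D, B, G, C, E — 5 of 5 types.

5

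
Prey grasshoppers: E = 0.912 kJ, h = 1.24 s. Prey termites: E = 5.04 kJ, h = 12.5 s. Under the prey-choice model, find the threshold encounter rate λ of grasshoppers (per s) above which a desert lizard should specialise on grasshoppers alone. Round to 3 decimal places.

0.979 per s

At the threshold, the rate on grasshoppers alone equals the profitability of termites: λ·0.912/(1 + λ·1.24) = 5.04/12.5 = 0.4032.
Rearranging, λ(0.912 − 0.4032×1.24) = 0.4032, so λ = 0.4032/0.412 = 0.9786 per s.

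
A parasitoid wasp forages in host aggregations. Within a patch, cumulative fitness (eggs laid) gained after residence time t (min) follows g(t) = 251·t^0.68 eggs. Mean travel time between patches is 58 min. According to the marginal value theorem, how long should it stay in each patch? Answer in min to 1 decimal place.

By the marginal value theorem, leave when the instantaneous gain rate g'(t) equals the habitat-wide average g(t)/(T + t).
g'(t) = 0.68·251·t^-0.32. Setting 0.68·251·t^-0.32 = 251·t^0.68/(58+t) gives 0.68(58+t) = t, so 0.32·t = 0.68×58.
t* = 0.68×58/0.32 = 123.3 min.

123.3 min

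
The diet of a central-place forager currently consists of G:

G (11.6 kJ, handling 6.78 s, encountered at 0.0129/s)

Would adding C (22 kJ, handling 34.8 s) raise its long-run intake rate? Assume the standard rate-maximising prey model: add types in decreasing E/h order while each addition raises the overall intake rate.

Current rate: (0.0129×11.6)/(1 + 0.0129×6.78) = 0.1376 kJ/s.
Profitability of C: 22/34.8 = 0.6322 kJ/s.
Since 0.6322 > R, including C increases the long-run rate.

Yes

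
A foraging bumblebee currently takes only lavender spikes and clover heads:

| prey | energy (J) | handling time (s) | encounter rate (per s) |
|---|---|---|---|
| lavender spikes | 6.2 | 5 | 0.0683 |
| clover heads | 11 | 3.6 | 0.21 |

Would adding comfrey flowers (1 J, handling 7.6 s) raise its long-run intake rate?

Current rate: (0.0683×6.2 + 0.21×11)/(1 + 0.0683×5 + 0.21×3.6) = 1.303 J/s.
Profitability of comfrey flowers: 1/7.6 = 0.1316 J/s.
Since 0.1316 < R, time spent handling comfrey flowers is better spent searching.

No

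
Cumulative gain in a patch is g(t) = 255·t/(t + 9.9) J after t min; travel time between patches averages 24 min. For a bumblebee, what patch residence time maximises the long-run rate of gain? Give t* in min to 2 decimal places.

By the marginal value theorem, leave when the instantaneous gain rate g'(t) equals the habitat-wide average g(t)/(T + t).
g'(t) = 255·9.9/(t + 9.9)². Setting 255·9.9/(t+9.9)² = 255t/[(t+9.9)(24+t)] gives 9.9(24+t) = t(t+9.9), so t² = 9.9×24 = 237.6.
t* = √237.6 = 15.41 min.

15.41 min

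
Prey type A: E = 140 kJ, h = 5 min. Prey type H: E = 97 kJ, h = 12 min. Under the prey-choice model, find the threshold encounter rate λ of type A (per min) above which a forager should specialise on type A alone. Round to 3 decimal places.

0.081 per min

The zero-one rule: include type H iff E₂/h₂ > λE₁/(1+λh₁). Equality gives the switch point.
λE₁h₂ = E₂ + λE₂h₁ ⇒ λ = E₂/(E₁h₂ − E₂h₁) = 97/(1680 − 485) = 0.08117 per min.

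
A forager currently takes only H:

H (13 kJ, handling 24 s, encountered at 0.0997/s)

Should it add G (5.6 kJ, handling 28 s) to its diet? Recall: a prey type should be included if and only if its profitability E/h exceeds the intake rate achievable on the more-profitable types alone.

No

On H alone, R = ΣλE/(1+Σλh) = 1.296/3.393 = 0.382 kJ/s.
Profitability of G: 5.6/28 = 0.2 kJ/s.
0.2 < 0.382, so adding G would lower the average — exclude it.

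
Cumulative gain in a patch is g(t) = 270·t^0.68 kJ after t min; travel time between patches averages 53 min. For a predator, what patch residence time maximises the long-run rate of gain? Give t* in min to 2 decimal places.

112.63 min

Optimal t* satisfies g'(t*) = g(t*)/(T + t*).
g'(t) = 0.68·270·t^-0.32. Setting 0.68·270·t^-0.32 = 270·t^0.68/(53+t) gives 0.68(53+t) = t, so 0.32·t = 0.68×53.
t* = 0.68×53/0.32 = 112.6 min.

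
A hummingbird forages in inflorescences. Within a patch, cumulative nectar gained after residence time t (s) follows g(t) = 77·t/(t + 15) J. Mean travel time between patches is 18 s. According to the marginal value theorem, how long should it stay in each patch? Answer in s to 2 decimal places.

16.43 s

By the marginal value theorem, leave when the instantaneous gain rate g'(t) equals the habitat-wide average g(t)/(T + t).
g'(t) = 77·15/(t + 15)². Setting 77·15/(t+15)² = 77t/[(t+15)(18+t)] gives 15(18+t) = t(t+15), so t² = 15×18 = 270.
t* = √270 = 16.43 s.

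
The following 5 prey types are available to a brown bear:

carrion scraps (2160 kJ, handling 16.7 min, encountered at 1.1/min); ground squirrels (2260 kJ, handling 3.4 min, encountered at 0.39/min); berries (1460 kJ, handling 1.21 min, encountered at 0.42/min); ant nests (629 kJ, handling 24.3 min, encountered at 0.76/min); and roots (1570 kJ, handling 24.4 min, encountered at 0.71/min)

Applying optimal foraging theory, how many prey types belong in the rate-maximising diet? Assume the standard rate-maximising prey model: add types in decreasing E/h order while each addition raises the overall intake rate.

Profitabilities (E/h, kJ/min): berries 1.21e+03, ground squirrels 665, carrion scraps 129, roots 64.3, ant nests 25.9. Add prey in this order while the next type's profitability exceeds the intake rate on those already taken.
Rate on top 1: 406.6. ground squirrels: 665 > 406.6 → include.
Rate on top 2: 527.3. carrion scraps: 129 < 527.3 → exclude; stop.
Optimal diet: berries, ground squirrels — 2 of 5 types.

2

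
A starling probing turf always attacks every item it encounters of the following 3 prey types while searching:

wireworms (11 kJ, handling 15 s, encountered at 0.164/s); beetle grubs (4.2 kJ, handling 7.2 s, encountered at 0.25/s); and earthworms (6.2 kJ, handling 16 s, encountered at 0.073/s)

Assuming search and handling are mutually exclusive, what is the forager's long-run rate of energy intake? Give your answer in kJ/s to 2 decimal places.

R = (0.164×11 + 0.25×4.2 + 0.073×6.2) / (1 + 0.164×15 + 0.25×7.2 + 0.073×16) = 3.307/6.428 = 0.5144 kJ/s.

0.51 kJ/s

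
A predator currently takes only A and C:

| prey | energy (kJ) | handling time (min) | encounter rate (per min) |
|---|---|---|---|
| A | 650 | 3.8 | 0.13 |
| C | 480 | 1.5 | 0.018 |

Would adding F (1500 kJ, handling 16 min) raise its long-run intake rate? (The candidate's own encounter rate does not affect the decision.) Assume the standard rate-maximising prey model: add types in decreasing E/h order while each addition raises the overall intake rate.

Intake rate on the current diet: R = (0.13×650 + 0.018×480) / (1 + 0.13×3.8 + 0.018×1.5) = 93.14/1.521 = 61.24 kJ/min.
F: E/h = 1500/16 = 93.75 kJ/min.
93.75 > 61.24, so adding F raises the average — include it.

Yes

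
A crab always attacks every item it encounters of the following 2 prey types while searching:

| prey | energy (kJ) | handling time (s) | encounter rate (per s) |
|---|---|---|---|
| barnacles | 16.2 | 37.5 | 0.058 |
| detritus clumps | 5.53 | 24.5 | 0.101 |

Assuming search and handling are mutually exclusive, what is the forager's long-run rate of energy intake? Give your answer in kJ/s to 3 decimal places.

Energy encountered per unit search time: 0.058×16.2 + 0.101×5.53 = 1.498 kJ/s.
Handling time per unit search time: 0.058×37.5 + 0.101×24.5 = 4.65.
Rate = 1.498/(1 + 4.65) = 0.2652 kJ/s.

0.265 kJ/s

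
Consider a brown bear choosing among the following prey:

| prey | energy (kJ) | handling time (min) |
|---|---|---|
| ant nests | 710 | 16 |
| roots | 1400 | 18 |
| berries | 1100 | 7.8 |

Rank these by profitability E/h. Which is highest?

berries

In descending order of E/h:
berries: 1100/7.8 = 141 kJ/min
roots: 1400/18 = 77.8 kJ/min
ant nests: 710/16 = 44.4 kJ/min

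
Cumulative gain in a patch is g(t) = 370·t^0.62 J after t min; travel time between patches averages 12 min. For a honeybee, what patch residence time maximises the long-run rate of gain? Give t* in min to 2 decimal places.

19.58 min

By the marginal value theorem, leave when the instantaneous gain rate g'(t) equals the habitat-wide average g(t)/(T + t).
g'(t) = 0.62·370·t^-0.38. Setting 0.62·370·t^-0.38 = 370·t^0.62/(12+t) gives 0.62(12+t) = t, so 0.38·t = 0.62×12.
t* = 0.62×12/0.38 = 19.58 min.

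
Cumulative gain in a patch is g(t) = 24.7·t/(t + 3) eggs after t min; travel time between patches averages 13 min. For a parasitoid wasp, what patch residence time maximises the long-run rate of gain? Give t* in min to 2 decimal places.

Maximise g(t)/(T+t): set derivative to zero → g'(t)(T+t) = g(t).
g'(t) = 24.7·3/(t + 3)². Setting 24.7·3/(t+3)² = 24.7t/[(t+3)(13+t)] gives 3(13+t) = t(t+3), so t² = 3×13 = 39.
t* = √39 = 6.245 min.

6.24 min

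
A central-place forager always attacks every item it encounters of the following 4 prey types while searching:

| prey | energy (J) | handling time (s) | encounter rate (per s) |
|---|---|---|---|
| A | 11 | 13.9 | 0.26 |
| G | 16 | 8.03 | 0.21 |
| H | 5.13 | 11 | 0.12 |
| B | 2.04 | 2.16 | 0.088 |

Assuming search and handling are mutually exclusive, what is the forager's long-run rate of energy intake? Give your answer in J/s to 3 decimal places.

0.898 J/s

Energy encountered per unit search time: 0.26×11 + 0.21×16 + 0.12×5.13 + 0.088×2.04 = 7.015 J/s.
Handling time per unit search time: 0.26×13.9 + 0.21×8.03 + 0.12×11 + 0.088×2.16 = 6.81.
Rate = 7.015/(1 + 6.81) = 0.8982 J/s.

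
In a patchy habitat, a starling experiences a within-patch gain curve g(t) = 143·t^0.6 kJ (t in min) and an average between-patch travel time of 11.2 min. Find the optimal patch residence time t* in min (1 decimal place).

By the marginal value theorem, leave when the instantaneous gain rate g'(t) equals the habitat-wide average g(t)/(T + t).
g'(t) = 0.6·143·t^-0.4. Setting 0.6·143·t^-0.4 = 143·t^0.6/(11.2+t) gives 0.6(11.2+t) = t, so 0.40·t = 0.6×11.2.
t* = 0.6×11.2/0.40 = 16.8 min.

16.8 min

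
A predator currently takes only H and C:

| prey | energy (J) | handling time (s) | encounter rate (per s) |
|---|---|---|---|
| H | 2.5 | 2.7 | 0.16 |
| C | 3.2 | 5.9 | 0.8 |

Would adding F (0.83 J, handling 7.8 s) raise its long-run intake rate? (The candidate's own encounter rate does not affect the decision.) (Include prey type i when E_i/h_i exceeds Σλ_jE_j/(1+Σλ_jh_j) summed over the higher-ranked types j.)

On H and C alone, R = ΣλE/(1+Σλh) = 2.96/6.152 = 0.4811 J/s.
Profitability of F: 0.83/7.8 = 0.1064 J/s.
0.1064 < 0.4811, so adding F would lower the average — exclude it.

No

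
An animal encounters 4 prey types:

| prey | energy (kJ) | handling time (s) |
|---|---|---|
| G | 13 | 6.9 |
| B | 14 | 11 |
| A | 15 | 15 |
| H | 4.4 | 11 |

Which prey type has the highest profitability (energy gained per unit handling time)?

In descending order of E/h:
G: 13/6.9 = 1.88 kJ/s
B: 14/11 = 1.27 kJ/s
A: 15/15 = 1 kJ/s
H: 4.4/11 = 0.4 kJ/s

G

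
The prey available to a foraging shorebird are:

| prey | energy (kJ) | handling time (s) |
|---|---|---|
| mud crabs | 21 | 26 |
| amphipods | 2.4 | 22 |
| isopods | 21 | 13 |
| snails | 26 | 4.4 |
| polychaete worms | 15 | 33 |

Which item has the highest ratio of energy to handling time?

In descending order of E/h:
snails: 26/4.4 = 5.91 kJ/s
isopods: 21/13 = 1.62 kJ/s
mud crabs: 21/26 = 0.808 kJ/s
polychaete worms: 15/33 = 0.455 kJ/s
amphipods: 2.4/22 = 0.109 kJ/s

snails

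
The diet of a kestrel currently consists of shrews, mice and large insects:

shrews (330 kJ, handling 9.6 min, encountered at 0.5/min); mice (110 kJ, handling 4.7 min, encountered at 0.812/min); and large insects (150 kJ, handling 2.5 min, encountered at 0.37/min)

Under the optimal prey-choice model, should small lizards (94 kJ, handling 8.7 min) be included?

Current rate: (0.5×330 + 0.812×110 + 0.37×150)/(1 + 0.5×9.6 + 0.812×4.7 + 0.37×2.5) = 29.39 kJ/min.
small lizards: E/h = 94/8.7 = 10.8 kJ/min.
Since 10.8 < R, time spent handling small lizards is better spent searching.

No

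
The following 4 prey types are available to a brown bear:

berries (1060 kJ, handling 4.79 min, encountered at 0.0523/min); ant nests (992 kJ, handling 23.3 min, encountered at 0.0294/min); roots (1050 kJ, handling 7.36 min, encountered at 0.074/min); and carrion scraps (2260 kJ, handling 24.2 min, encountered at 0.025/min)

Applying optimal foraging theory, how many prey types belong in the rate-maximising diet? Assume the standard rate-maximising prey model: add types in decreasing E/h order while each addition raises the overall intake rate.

3

Rank by E/h (kJ/min): berries 221, roots 143, carrion scraps 93.4, ant nests 42.6. Include each in turn until the next type's E/h falls below the running intake rate.
Rate on top 1: 44.33. roots: 143 > 44.33 → include.
Rate on top 2: 74.17. carrion scraps: 93.4 > 74.17 → include.
Rate on top 3: 79.01. ant nests: 42.6 < 79.01 → exclude; stop.
Optimal diet: berries, roots, carrion scraps — 3 of 4 types.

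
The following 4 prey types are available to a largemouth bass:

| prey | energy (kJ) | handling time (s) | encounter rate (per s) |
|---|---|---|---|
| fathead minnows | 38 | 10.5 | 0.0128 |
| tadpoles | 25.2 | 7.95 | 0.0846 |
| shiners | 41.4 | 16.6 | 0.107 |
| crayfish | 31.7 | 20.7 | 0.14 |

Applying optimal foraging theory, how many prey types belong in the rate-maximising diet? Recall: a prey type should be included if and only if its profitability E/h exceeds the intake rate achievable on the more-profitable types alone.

E/h in descending order: fathead minnows 3.62, tadpoles 3.17, shiners 2.49, crayfish 1.53 kJ/s. The optimal diet is the largest prefix of this list for which every included type satisfies E_i/h_i > R on the types above it.
Rate on top 1: 0.4288. tadpoles: 3.17 > 0.4288 → include.
Rate on top 2: 1.449. shiners: 2.49 > 1.449 → include.
Rate on top 3: 1.967. crayfish: 1.53 < 1.967 → exclude; stop.
Optimal diet: fathead minnows, tadpoles, shiners — 3 of 4 types.

3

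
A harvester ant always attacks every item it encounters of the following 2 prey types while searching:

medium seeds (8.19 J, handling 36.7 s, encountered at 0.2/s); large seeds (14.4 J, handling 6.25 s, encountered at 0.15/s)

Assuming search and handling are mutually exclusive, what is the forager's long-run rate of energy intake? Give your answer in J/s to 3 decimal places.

0.409 J/s

R = (0.2×8.19 + 0.15×14.4) / (1 + 0.2×36.7 + 0.15×6.25) = 3.798/9.277 = 0.4094 J/s.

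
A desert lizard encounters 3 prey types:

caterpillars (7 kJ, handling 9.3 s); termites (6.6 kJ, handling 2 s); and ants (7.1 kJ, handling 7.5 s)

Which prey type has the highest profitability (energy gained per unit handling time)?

In descending order of E/h:
termites: 6.6/2 = 3.3 kJ/s
ants: 7.1/7.5 = 0.947 kJ/s
caterpillars: 7/9.3 = 0.753 kJ/s

termites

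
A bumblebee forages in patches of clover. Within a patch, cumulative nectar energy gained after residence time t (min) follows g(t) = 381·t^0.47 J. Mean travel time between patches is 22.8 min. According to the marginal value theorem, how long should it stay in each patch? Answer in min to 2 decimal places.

By the marginal value theorem, leave when the instantaneous gain rate g'(t) equals the habitat-wide average g(t)/(T + t).
g'(t) = 0.47·381·t^-0.53. Setting 0.47·381·t^-0.53 = 381·t^0.47/(22.8+t) gives 0.47(22.8+t) = t, so 0.53·t = 0.47×22.8.
t* = 0.47×22.8/0.53 = 20.22 min.

20.22 min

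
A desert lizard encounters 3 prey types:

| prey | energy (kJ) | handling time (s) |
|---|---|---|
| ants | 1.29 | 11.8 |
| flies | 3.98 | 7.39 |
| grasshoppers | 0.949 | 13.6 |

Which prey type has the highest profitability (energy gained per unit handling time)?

flies

Profitability E/h (kJ/s): ants = 1.29/11.8 = 0.109, flies = 3.98/7.39 = 0.539, grasshoppers = 0.949/13.6 = 0.0698.
Ranked: flies > ants > grasshoppers.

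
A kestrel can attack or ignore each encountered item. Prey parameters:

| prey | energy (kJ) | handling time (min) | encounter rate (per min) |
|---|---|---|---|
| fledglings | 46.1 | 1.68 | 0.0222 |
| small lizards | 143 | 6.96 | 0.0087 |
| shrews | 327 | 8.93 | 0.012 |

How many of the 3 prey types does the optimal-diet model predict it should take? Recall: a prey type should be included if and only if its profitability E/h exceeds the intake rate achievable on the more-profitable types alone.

3

Profitabilities (E/h, kJ/min): shrews 36.6, fledglings 27.4, small lizards 20.5. Add prey in this order while the next type's profitability exceeds the intake rate on those already taken.
Rate on top 1: 3.544. fledglings: 27.4 > 3.544 → include.
Rate on top 2: 4.323. small lizards: 20.5 > 4.323 → include.
Optimal diet: shrews, fledglings, small lizards — 3 of 3 types.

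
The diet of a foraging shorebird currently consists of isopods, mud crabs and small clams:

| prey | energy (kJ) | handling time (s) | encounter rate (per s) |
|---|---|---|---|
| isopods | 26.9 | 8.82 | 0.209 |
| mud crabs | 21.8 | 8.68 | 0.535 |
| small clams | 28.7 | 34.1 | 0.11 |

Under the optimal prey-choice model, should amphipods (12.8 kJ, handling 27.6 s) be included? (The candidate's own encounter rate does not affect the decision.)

No

Intake rate on the current diet: R = (0.209×26.9 + 0.535×21.8 + 0.11×28.7) / (1 + 0.209×8.82 + 0.535×8.68 + 0.11×34.1) = 20.44/11.24 = 1.819 kJ/s.
amphipods: E/h = 12.8/27.6 = 0.4638 kJ/s.
Since 0.4638 < R, time spent handling amphipods is better spent searching.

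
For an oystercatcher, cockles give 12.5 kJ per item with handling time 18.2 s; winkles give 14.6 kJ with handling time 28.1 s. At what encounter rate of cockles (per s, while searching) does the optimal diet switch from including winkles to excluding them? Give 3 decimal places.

0.171 per s

At the threshold, the rate on cockles alone equals the profitability of winkles: λ·12.5/(1 + λ·18.2) = 14.6/28.1 = 0.5196.
Rearranging, λ(12.5 − 0.5196×18.2) = 0.5196, so λ = 0.5196/3.044 = 0.1707 per s.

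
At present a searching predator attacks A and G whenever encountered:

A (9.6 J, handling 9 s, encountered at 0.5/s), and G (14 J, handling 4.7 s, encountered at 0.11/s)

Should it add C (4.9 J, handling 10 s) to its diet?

Intake rate on the current diet: R = (0.5×9.6 + 0.11×14) / (1 + 0.5×9 + 0.11×4.7) = 6.34/6.017 = 1.054 J/s.
Profitability of C: 4.9/10 = 0.49 J/s.
Since 0.49 < R, time spent handling C is better spent searching.

No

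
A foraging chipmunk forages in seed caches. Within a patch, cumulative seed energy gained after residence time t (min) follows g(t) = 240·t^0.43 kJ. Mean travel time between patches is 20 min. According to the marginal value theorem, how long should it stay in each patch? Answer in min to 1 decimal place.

15.1 min

Optimal t* satisfies g'(t*) = g(t*)/(T + t*).
g'(t) = 0.43·240·t^-0.57. Setting 0.43·240·t^-0.57 = 240·t^0.43/(20+t) gives 0.43(20+t) = t, so 0.57·t = 0.43×20.
t* = 0.43×20/0.57 = 15.09 min.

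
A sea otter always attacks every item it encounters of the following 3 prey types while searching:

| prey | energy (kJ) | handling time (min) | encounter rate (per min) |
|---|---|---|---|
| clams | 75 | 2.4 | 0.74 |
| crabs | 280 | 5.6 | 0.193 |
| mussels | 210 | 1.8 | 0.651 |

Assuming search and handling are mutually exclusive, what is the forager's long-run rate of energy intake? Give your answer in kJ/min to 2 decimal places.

48.97 kJ/min

R = (0.74×75 + 0.193×280 + 0.651×210) / (1 + 0.74×2.4 + 0.193×5.6 + 0.651×1.8) = 246.2/5.029 = 48.97 kJ/min.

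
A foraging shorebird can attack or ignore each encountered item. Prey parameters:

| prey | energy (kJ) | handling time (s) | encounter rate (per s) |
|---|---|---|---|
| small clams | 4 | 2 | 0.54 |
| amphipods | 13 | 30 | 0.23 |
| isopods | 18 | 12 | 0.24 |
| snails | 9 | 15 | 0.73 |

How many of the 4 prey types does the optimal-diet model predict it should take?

Rank by E/h (kJ/s): small clams 2, isopods 1.5, snails 0.6, amphipods 0.433. Include each in turn until the next type's E/h falls below the running intake rate.
Rate on top 1: 1.038. isopods: 1.5 > 1.038 → include.
Rate on top 2: 1.306. snails: 0.6 < 1.306 → exclude; stop.
Optimal diet: small clams, isopods — 2 of 4 types.

2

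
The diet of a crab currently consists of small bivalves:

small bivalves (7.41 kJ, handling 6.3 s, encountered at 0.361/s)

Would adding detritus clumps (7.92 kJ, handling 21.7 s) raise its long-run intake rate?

No

Current rate: (0.361×7.41)/(1 + 0.361×6.3) = 0.817 kJ/s.
detritus clumps: E/h = 7.92/21.7 = 0.365 kJ/s.
0.365 < 0.817, so adding detritus clumps would lower the average — exclude it.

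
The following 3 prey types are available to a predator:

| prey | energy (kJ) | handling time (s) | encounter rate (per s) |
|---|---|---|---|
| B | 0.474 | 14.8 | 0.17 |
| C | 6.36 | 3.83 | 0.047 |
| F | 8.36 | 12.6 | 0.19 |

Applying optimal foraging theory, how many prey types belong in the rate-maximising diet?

Profitabilities (E/h, kJ/s): C 1.66, F 0.663, B 0.032. Add prey in this order while the next type's profitability exceeds the intake rate on those already taken.
Rate on top 1: 0.2533. F: 0.663 > 0.2533 → include.
Rate on top 2: 0.5281. B: 0.032 < 0.5281 → exclude; stop.
Optimal diet: C, F — 2 of 3 types.

2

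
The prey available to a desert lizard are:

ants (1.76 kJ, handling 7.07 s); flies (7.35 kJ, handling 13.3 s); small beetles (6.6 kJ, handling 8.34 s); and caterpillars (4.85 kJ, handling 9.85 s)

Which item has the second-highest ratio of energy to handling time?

flies

Profitability E/h (kJ/s): ants = 1.76/7.07 = 0.249, flies = 7.35/13.3 = 0.553, small beetles = 6.6/8.34 = 0.791, caterpillars = 4.85/9.85 = 0.492.
Ranked: small beetles > flies > caterpillars > ants.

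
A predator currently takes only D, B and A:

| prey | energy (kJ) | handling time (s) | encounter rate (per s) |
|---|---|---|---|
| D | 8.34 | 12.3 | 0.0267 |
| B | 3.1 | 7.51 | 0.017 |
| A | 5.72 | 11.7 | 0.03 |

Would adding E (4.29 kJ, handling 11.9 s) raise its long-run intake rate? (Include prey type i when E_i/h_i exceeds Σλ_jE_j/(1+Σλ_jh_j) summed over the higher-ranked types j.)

Current rate: (0.0267×8.34 + 0.017×3.1 + 0.03×5.72)/(1 + 0.0267×12.3 + 0.017×7.51 + 0.03×11.7) = 0.2473 kJ/s.
E: E/h = 4.29/11.9 = 0.3605 kJ/s.
Since 0.3605 > R, including E increases the long-run rate.

Yes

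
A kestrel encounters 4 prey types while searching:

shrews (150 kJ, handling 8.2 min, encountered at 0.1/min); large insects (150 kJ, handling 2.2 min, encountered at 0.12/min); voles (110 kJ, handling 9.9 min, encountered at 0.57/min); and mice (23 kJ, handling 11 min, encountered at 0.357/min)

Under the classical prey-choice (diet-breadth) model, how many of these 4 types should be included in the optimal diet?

2

Rank by E/h (kJ/min): large insects 68.2, shrews 18.3, voles 11.1, mice 2.09. Include each in turn until the next type's E/h falls below the running intake rate.
Rate on top 1: 14.24. shrews: 18.3 > 14.24 → include.
Rate on top 2: 15.83. voles: 11.1 < 15.83 → exclude; stop.
Optimal diet: large insects, shrews — 2 of 4 types.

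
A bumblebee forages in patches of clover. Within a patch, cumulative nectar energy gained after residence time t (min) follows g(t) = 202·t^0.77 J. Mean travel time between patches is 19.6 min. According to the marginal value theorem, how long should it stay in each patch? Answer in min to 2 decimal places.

65.62 min

Optimal t* satisfies g'(t*) = g(t*)/(T + t*).
g'(t) = 0.77·202·t^-0.23. Setting 0.77·202·t^-0.23 = 202·t^0.77/(19.6+t) gives 0.77(19.6+t) = t, so 0.23·t = 0.77×19.6.
t* = 0.77×19.6/0.23 = 65.62 min.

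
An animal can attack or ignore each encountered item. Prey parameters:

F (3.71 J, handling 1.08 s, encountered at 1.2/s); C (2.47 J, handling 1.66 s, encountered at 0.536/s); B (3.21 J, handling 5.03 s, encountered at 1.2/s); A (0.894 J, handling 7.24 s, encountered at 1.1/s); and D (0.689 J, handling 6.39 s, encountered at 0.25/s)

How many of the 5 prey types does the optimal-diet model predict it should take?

E/h in descending order: F 3.44, C 1.49, B 0.638, A 0.123, D 0.108 J/s. The optimal diet is the largest prefix of this list for which every included type satisfies E_i/h_i > R on the types above it.
Rate on top 1: 1.939. C: 1.49 < 1.939 → exclude; stop.
Optimal diet: F — 1 of 5 types.

1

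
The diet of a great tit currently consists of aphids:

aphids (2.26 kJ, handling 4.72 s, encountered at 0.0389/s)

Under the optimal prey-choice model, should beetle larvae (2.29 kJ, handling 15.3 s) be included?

Yes

Intake rate on the current diet: R = (0.0389×2.26) / (1 + 0.0389×4.72) = 0.08791/1.184 = 0.07428 kJ/s.
beetle larvae: E/h = 2.29/15.3 = 0.1497 kJ/s.
Since 0.1497 > R, including beetle larvae increases the long-run rate.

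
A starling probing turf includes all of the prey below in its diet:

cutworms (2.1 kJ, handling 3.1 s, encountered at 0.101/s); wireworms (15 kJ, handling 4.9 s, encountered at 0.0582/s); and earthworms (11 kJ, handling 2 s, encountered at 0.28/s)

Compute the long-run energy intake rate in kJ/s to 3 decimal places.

R = Σλ_iE_i / (1 + Σλ_ih_i)
Numerator: 0.101×2.1 + 0.0582×15 + 0.28×11 = 4.165
Denominator: 1 + 0.101×3.1 + 0.0582×4.9 + 0.28×2 = 2.158
R = 4.165/2.158 = 1.93 kJ/s

1.930 kJ/s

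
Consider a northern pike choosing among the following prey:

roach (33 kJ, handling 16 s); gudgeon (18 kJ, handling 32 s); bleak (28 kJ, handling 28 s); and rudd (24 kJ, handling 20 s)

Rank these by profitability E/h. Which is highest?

In descending order of E/h:
roach: 33/16 = 2.06 kJ/s
rudd: 24/20 = 1.2 kJ/s
bleak: 28/28 = 1 kJ/s
gudgeon: 18/32 = 0.562 kJ/s

roach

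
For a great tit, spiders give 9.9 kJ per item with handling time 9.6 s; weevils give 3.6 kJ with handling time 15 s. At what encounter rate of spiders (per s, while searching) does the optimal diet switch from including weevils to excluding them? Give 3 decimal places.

Drop weevils once their profitability E₂/h₂ falls below the rate achievable on spiders alone: E₂/h₂ = λE₁/(1 + λh₁).
Solve for λ: λE₁h₂ = E₂(1 + λh₁) → λ(E₁h₂ − E₂h₁) = E₂ → λ = E₂/(E₁h₂ − E₂h₁).
λ = 3.6/(9.9×15 − 3.6×9.6) = 3.6/113.9 = 0.0316 per s.

0.032 per s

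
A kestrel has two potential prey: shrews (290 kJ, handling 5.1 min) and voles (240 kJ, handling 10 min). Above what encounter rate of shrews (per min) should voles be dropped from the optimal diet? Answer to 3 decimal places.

0.143 per min

Drop voles once their profitability E₂/h₂ falls below the rate achievable on shrews alone: E₂/h₂ = λE₁/(1 + λh₁).
Solve for λ: λE₁h₂ = E₂(1 + λh₁) → λ(E₁h₂ − E₂h₁) = E₂ → λ = E₂/(E₁h₂ − E₂h₁).
λ = 240/(290×10 − 240×5.1) = 240/1676 = 0.1432 per min.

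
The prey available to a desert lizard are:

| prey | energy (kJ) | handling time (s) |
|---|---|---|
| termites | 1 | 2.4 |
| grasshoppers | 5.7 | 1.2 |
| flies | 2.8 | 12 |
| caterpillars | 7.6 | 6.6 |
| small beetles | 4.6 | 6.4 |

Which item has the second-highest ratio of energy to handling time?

caterpillars

Profitability E/h (kJ/s): termites = 1/2.4 = 0.417, grasshoppers = 5.7/1.2 = 4.75, flies = 2.8/12 = 0.233, caterpillars = 7.6/6.6 = 1.15, small beetles = 4.6/6.4 = 0.719.
Ranked: grasshoppers > caterpillars > small beetles > termites > flies.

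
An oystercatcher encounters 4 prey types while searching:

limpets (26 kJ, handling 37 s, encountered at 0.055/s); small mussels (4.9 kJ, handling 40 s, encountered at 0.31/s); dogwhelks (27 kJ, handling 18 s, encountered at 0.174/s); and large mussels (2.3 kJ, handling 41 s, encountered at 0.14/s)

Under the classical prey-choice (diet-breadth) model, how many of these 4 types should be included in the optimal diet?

Profitabilities (E/h, kJ/s): dogwhelks 1.5, limpets 0.703, small mussels 0.123, large mussels 0.0561. Add prey in this order while the next type's profitability exceeds the intake rate on those already taken.
Rate on top 1: 1.137. limpets: 0.703 < 1.137 → exclude; stop.
Optimal diet: dogwhelks — 1 of 4 types.

1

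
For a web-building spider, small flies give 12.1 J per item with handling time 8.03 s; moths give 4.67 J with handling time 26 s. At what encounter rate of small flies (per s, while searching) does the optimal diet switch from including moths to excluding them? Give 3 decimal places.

At the threshold, the rate on small flies alone equals the profitability of moths: λ·12.1/(1 + λ·8.03) = 4.67/26 = 0.1796.
Rearranging, λ(12.1 − 0.1796×8.03) = 0.1796, so λ = 0.1796/10.66 = 0.01685 per s.

0.017 per s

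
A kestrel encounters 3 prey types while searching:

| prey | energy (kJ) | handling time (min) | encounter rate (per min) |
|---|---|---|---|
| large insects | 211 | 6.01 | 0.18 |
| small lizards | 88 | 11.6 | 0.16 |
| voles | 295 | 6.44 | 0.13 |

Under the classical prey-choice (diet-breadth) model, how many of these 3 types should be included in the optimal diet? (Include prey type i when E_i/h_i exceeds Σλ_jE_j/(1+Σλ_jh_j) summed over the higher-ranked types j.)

2

E/h in descending order: voles 45.8, large insects 35.1, small lizards 7.59 kJ/min. The optimal diet is the largest prefix of this list for which every included type satisfies E_i/h_i > R on the types above it.
Rate on top 1: 20.87. large insects: 35.1 > 20.87 → include.
Rate on top 2: 26.15. small lizards: 7.59 < 26.15 → exclude; stop.
Optimal diet: voles, large insects — 2 of 3 types.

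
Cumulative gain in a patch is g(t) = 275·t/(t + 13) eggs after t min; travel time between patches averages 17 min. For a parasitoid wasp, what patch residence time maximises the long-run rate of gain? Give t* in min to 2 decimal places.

Optimal t* satisfies g'(t*) = g(t*)/(T + t*).
g'(t) = 275·13/(t + 13)². Setting 275·13/(t+13)² = 275t/[(t+13)(17+t)] gives 13(17+t) = t(t+13), so t² = 13×17 = 221.
t* = √221 = 14.87 min.

14.87 min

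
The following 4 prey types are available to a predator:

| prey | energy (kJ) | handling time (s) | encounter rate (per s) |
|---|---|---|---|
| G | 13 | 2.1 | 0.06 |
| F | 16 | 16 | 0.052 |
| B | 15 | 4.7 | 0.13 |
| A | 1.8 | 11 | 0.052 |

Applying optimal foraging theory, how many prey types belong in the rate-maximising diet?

2

Profitabilities (E/h, kJ/s): G 6.19, B 3.19, F 1, A 0.164. Add prey in this order while the next type's profitability exceeds the intake rate on those already taken.
Rate on top 1: 0.6927. B: 3.19 > 0.6927 → include.
Rate on top 2: 1.572. F: 1 < 1.572 → exclude; stop.
Optimal diet: G, B — 2 of 4 types.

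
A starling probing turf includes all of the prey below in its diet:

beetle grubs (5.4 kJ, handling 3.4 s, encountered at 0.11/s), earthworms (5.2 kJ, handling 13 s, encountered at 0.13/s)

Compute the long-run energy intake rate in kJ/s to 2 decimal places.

0.41 kJ/s

Energy encountered per unit search time: 0.11×5.4 + 0.13×5.2 = 1.27 kJ/s.
Handling time per unit search time: 0.11×3.4 + 0.13×13 = 2.064.
Rate = 1.27/(1 + 2.064) = 0.4145 kJ/s.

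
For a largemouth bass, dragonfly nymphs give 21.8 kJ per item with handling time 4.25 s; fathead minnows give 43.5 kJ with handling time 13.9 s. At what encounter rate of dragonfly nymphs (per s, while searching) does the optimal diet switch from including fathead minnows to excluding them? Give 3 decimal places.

0.368 per s

The zero-one rule: include fathead minnows iff E₂/h₂ > λE₁/(1+λh₁). Equality gives the switch point.
λE₁h₂ = E₂ + λE₂h₁ ⇒ λ = E₂/(E₁h₂ − E₂h₁) = 43.5/(303 − 184.9) = 0.3682 per s.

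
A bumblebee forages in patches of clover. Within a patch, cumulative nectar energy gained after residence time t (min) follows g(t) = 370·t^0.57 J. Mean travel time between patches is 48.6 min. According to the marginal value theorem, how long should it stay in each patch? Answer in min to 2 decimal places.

64.42 min

Maximise g(t)/(T+t): set derivative to zero → g'(t)(T+t) = g(t).
g'(t) = 0.57·370·t^-0.43. Setting 0.57·370·t^-0.43 = 370·t^0.57/(48.6+t) gives 0.57(48.6+t) = t, so 0.43·t = 0.57×48.6.
t* = 0.57×48.6/0.43 = 64.42 min.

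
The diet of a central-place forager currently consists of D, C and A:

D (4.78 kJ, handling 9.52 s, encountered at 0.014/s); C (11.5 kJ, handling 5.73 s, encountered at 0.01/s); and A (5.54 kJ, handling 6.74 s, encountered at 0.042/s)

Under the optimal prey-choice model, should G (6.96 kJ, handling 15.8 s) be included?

Yes

On D, C and A alone, R = ΣλE/(1+Σλh) = 0.4146/1.474 = 0.2813 kJ/s.
Profitability of G: 6.96/15.8 = 0.4405 kJ/s.
Since 0.4405 > R, including G increases the long-run rate.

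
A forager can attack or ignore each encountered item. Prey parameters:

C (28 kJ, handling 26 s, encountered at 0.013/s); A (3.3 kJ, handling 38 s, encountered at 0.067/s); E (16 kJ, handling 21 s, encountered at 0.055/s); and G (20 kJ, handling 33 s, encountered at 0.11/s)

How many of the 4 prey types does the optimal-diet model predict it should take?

3

Profitabilities (E/h, kJ/s): C 1.08, E 0.762, G 0.606, A 0.0868. Add prey in this order while the next type's profitability exceeds the intake rate on those already taken.
Rate on top 1: 0.272. E: 0.762 > 0.272 → include.
Rate on top 2: 0.499. G: 0.606 > 0.499 → include.
Rate on top 3: 0.5625. A: 0.0868 < 0.5625 → exclude; stop.
Optimal diet: C, E, G — 3 of 4 types.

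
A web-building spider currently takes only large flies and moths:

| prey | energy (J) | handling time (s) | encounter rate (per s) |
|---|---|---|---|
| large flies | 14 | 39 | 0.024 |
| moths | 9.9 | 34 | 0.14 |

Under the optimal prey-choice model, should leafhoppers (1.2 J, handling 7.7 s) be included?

No

Intake rate on the current diet: R = (0.024×14 + 0.14×9.9) / (1 + 0.024×39 + 0.14×34) = 1.722/6.696 = 0.2572 J/s.
Profitability of leafhoppers: 1.2/7.7 = 0.1558 J/s.
Since 0.1558 < R, time spent handling leafhoppers is better spent searching.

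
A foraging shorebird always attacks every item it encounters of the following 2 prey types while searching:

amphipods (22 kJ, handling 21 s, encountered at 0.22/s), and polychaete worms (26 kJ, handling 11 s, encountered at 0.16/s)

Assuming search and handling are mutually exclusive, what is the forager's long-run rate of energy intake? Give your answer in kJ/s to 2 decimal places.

1.22 kJ/s

R = Σλ_iE_i / (1 + Σλ_ih_i)
Numerator: 0.22×22 + 0.16×26 = 9
Denominator: 1 + 0.22×21 + 0.16×11 = 7.38
R = 9/7.38 = 1.22 kJ/s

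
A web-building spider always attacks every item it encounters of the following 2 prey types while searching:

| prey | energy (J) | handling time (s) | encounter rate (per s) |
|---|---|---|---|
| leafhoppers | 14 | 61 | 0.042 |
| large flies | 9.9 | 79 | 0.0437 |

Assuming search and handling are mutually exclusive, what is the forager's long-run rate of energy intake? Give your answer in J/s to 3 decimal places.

0.146 J/s

Energy encountered per unit search time: 0.042×14 + 0.0437×9.9 = 1.021 J/s.
Handling time per unit search time: 0.042×61 + 0.0437×79 = 6.014.
Rate = 1.021/(1 + 6.014) = 0.1455 J/s.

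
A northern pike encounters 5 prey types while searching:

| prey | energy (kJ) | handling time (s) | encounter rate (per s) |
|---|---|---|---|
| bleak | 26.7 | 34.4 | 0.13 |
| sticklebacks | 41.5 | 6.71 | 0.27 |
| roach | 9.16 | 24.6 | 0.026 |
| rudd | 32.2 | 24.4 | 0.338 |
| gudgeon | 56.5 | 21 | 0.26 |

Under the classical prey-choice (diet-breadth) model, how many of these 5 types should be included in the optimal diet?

Rank by E/h (kJ/s): sticklebacks 6.18, gudgeon 2.69, rudd 1.32, bleak 0.776, roach 0.372. Include each in turn until the next type's E/h falls below the running intake rate.
Rate on top 1: 3.985. gudgeon: 2.69 < 3.985 → exclude; stop.
Optimal diet: sticklebacks — 1 of 5 types.

1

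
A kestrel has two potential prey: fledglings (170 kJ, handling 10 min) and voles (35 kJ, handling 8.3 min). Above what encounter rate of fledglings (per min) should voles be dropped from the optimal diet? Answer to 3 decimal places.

0.033 per min

The zero-one rule: include voles iff E₂/h₂ > λE₁/(1+λh₁). Equality gives the switch point.
λE₁h₂ = E₂ + λE₂h₁ ⇒ λ = E₂/(E₁h₂ − E₂h₁) = 35/(1411 − 350) = 0.03299 per min.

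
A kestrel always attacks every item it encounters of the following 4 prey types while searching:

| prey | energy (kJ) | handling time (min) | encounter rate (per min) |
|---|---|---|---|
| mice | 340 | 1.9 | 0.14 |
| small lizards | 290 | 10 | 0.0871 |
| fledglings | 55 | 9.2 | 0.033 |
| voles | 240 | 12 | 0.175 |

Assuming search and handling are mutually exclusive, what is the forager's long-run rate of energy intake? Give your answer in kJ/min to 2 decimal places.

25.70 kJ/min

R = (0.14×340 + 0.0871×290 + 0.033×55 + 0.175×240) / (1 + 0.14×1.9 + 0.0871×10 + 0.033×9.2 + 0.175×12) = 116.7/4.541 = 25.7 kJ/min.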